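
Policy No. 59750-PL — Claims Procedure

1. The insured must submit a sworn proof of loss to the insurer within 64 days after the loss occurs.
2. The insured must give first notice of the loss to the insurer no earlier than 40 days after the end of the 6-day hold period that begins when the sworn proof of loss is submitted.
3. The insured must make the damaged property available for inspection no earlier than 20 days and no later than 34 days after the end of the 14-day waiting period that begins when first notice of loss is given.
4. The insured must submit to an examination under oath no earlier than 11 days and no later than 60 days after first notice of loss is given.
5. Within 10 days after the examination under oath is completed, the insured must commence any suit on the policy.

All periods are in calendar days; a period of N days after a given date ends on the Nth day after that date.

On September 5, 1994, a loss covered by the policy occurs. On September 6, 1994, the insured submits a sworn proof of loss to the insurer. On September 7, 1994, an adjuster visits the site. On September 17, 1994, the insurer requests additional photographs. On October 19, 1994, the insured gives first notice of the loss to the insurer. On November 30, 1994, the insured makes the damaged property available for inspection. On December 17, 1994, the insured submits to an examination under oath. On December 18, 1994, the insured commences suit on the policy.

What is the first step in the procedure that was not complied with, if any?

Step 1: 64 days after September 5, 1994 (when the loss occurs) is November 8, 1994; September 6, 1994 is within that limit.
Step 2: the earliest permitted date is 40 days after September 12, 1994 (end of the 6-day hold period, which began when the sworn proof of loss is submitted on September 6, 1994), i.e. October 22, 1994; done October 19, 1994 — 3 days too early.
No need to go further; step 2 was not satisfied.

Step 2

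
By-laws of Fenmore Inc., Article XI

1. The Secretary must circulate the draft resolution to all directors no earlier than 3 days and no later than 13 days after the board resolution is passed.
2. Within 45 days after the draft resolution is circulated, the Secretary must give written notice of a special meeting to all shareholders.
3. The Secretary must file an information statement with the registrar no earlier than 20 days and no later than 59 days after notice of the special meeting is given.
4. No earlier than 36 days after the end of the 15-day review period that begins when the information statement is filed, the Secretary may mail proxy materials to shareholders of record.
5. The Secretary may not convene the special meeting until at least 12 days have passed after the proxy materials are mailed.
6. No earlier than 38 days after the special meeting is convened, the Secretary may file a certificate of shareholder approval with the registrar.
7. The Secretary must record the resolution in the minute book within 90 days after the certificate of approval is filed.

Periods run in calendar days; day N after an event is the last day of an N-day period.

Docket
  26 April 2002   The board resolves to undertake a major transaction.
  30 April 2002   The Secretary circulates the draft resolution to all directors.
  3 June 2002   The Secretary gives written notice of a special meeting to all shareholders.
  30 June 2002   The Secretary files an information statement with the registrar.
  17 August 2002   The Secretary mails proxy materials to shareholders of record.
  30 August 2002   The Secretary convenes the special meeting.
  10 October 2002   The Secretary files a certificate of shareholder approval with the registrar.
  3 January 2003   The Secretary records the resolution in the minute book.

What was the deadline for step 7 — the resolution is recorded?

8 January 2003

Step 7 runs from 10 October 2002, when the certificate of approval is filed. 90 days after 10 October 2002 is 8 January 2003.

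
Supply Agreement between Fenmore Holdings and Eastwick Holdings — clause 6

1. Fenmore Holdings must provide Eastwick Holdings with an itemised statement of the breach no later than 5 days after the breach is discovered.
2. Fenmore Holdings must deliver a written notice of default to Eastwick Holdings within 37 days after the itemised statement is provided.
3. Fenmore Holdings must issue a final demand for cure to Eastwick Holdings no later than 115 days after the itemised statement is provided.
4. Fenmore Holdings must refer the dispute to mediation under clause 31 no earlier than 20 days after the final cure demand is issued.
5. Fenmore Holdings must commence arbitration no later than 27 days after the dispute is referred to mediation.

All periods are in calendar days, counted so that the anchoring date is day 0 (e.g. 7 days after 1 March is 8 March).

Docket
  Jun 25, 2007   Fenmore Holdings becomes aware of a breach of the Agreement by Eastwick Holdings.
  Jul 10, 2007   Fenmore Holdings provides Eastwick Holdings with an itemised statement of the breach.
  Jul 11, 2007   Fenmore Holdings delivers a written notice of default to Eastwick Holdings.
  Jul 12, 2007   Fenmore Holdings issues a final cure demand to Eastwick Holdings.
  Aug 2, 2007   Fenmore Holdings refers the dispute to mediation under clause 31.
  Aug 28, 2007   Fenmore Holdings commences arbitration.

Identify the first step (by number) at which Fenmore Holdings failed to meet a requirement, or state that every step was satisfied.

Step 1

Step 1: 5 days after Jun 25, 2007 (when the breach is discovered) is Jun 30, 2007; not done until Jul 10, 2007, 10 days after the deadline.
No need to go further; step 1 was not satisfied.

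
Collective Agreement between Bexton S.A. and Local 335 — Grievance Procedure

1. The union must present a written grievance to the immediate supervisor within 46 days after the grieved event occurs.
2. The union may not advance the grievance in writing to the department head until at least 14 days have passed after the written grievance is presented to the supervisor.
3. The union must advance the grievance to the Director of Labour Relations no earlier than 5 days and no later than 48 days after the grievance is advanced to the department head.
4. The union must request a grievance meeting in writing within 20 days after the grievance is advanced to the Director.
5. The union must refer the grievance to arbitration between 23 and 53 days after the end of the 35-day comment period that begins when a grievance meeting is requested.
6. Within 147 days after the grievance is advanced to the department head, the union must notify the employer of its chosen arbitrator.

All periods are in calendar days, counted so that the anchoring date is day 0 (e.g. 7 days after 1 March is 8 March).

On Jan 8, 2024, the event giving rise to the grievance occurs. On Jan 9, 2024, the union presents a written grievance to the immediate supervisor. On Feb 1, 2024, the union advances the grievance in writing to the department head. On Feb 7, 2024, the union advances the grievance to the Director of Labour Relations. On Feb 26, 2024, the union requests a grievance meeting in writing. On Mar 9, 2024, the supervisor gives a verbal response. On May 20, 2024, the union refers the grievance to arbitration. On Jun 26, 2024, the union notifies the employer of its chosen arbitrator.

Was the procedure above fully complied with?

Yes

(1) due by Jan 8, 2024 + 46 days = Feb 23, 2024; completed Jan 9, 2024, before the deadline.
(2) permitted from Jan 9, 2024 + 14 days = Jan 23, 2024 onward; done Feb 1, 2024, after the minimum wait.
(3) the permitted window runs from Feb 1, 2024 + 5 = Feb 6, 2024 to Feb 1, 2024 + 48 = Mar 20, 2024; done Feb 7, 2024, which is between those dates.
(4) due by Feb 7, 2024 + 20 days = Feb 27, 2024; done Feb 26, 2024 — timely.
(5) the permitted window runs from Apr 1, 2024 + 23 = Apr 24, 2024 to Apr 1, 2024 + 53 = May 24, 2024; done May 20, 2024 — within the window.
(6) due by Feb 1, 2024 + 147 days = Jun 27, 2024; done Jun 26, 2024 — timely.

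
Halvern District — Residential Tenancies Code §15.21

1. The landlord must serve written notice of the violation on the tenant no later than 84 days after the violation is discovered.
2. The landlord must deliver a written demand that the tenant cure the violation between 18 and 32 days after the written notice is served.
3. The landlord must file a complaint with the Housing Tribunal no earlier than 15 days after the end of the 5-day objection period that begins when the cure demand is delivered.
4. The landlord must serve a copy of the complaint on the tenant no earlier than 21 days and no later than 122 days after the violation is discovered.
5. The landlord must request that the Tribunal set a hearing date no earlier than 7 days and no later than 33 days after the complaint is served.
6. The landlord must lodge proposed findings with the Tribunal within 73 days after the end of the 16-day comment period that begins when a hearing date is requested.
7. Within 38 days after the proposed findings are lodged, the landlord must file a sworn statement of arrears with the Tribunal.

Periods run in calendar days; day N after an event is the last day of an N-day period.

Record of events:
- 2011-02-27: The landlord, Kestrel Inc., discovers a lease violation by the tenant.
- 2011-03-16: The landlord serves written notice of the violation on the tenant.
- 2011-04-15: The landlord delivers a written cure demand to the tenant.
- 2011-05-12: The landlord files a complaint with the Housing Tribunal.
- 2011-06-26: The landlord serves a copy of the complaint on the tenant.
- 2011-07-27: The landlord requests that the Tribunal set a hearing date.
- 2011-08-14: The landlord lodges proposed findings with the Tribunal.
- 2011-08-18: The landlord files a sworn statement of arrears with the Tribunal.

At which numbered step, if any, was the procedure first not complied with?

(1) due by 2011-02-27 + 84 days = 2011-05-22; done 2011-03-16 — timely.
(2) the permitted window runs from 2011-03-16 + 18 = 2011-04-03 to 2011-03-16 + 32 = 2011-04-17; 2011-04-15 falls inside that range.
(3) permitted from 2011-04-20 + 15 days = 2011-05-05 onward; done 2011-05-12, after the minimum wait.
(4) the permitted window runs from 2011-02-27 + 21 = 2011-03-20 to 2011-02-27 + 122 = 2011-06-29; done 2011-06-26, which is between those dates.
(5) the permitted window runs from 2011-06-26 + 7 = 2011-07-03 to 2011-06-26 + 33 = 2011-07-29; 2011-07-27 falls inside that range.
(6) due by 2011-08-12 + 73 days = 2011-10-24; completed 2011-08-14, before the deadline.
(7) due by 2011-08-14 + 38 days = 2011-09-21; done 2011-08-18 — timely.

None — every step was satisfied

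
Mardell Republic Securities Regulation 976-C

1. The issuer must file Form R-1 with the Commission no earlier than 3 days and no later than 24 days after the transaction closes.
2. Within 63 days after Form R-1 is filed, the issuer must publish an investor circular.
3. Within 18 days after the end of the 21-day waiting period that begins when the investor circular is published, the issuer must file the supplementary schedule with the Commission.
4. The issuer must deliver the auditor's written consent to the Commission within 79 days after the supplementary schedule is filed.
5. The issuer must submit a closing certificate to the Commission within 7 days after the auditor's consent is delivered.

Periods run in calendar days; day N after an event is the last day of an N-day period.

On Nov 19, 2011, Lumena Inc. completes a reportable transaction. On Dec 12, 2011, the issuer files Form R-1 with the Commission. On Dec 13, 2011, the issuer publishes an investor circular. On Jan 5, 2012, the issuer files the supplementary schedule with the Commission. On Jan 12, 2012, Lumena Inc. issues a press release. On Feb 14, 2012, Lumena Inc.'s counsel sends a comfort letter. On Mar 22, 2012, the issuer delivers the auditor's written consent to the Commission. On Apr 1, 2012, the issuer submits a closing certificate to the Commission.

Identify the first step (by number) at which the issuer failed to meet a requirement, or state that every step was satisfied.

(1) the permitted window runs from Nov 19, 2011 + 3 = Nov 22, 2011 to Nov 19, 2011 + 24 = Dec 13, 2011; done Dec 12, 2011, which is between those dates.
(2) due by Dec 12, 2011 + 63 days = Feb 13, 2012; done Dec 13, 2011 — timely.
(3) due by Jan 3, 2012 + 18 days = Jan 21, 2012; completed Jan 5, 2012, before the deadline.
(4) due by Jan 5, 2012 + 79 days = Mar 24, 2012; completed Mar 22, 2012, before the deadline.
(5) due by Mar 22, 2012 + 7 days = Mar 29, 2012; Apr 1, 2012 misses that deadline by 3 days.

Step 5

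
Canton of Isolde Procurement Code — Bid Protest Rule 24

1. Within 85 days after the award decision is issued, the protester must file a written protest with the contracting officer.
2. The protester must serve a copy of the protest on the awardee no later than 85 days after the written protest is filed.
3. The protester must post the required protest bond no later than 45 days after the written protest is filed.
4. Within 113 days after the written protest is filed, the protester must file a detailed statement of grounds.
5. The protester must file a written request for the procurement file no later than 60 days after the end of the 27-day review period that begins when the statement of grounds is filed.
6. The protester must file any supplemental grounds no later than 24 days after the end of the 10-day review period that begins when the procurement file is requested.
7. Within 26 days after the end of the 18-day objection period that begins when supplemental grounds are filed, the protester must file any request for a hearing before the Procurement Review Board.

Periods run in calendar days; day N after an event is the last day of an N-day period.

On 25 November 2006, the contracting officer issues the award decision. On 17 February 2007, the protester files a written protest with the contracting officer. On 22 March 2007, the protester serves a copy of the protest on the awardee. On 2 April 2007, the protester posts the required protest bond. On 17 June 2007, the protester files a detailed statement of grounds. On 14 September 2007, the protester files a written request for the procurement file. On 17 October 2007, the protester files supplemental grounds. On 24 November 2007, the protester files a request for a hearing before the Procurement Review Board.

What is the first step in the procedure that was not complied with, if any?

Step 1 — counting 85 days from 25 November 2006 (when the award decision is issued) gives a deadline of 18 February 2007; 17 February 2007 is within that limit.
Step 2 — counting 85 days from 17 February 2007 (when the written protest is filed) gives a deadline of 13 May 2007; done 22 March 2007 — timely.
Step 3 — counting 45 days from 17 February 2007 (when the written protest is filed) gives a deadline of 3 April 2007; completed 2 April 2007, before the deadline.
Step 4 — counting 113 days from 17 February 2007 (when the written protest is filed) gives a deadline of 10 June 2007; not done until 17 June 2007, 7 days after the deadline.
The procedure was therefore not followed at step 4.

Step 4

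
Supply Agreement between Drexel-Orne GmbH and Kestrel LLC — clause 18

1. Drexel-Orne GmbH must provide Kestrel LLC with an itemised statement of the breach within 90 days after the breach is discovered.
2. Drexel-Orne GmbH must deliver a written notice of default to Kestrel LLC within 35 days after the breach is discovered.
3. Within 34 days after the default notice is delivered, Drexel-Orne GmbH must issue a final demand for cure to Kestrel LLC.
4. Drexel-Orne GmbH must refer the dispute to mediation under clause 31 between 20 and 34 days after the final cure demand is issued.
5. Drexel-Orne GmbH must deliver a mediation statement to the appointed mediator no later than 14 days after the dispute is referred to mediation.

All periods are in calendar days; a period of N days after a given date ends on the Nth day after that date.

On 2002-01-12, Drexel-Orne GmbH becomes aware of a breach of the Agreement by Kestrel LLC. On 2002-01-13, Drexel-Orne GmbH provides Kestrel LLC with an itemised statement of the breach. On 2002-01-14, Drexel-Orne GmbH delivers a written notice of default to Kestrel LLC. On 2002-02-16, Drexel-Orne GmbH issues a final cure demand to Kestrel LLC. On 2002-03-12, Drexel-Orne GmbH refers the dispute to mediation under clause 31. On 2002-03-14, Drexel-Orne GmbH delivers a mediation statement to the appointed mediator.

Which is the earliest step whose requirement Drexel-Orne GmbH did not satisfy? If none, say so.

None — every step was satisfied

(1) due by 2002-01-12 + 90 days = 2002-04-12; 2002-01-13 is within that limit.
(2) due by 2002-01-12 + 35 days = 2002-02-16; 2002-01-14 is within that limit.
(3) due by 2002-01-14 + 34 days = 2002-02-17; completed 2002-02-16, before the deadline.
(4) the permitted window runs from 2002-02-16 + 20 = 2002-03-08 to 2002-02-16 + 34 = 2002-03-22; done 2002-03-12 — within the window.
(5) due by 2002-03-12 + 14 days = 2002-03-26; done 2002-03-14 — timely.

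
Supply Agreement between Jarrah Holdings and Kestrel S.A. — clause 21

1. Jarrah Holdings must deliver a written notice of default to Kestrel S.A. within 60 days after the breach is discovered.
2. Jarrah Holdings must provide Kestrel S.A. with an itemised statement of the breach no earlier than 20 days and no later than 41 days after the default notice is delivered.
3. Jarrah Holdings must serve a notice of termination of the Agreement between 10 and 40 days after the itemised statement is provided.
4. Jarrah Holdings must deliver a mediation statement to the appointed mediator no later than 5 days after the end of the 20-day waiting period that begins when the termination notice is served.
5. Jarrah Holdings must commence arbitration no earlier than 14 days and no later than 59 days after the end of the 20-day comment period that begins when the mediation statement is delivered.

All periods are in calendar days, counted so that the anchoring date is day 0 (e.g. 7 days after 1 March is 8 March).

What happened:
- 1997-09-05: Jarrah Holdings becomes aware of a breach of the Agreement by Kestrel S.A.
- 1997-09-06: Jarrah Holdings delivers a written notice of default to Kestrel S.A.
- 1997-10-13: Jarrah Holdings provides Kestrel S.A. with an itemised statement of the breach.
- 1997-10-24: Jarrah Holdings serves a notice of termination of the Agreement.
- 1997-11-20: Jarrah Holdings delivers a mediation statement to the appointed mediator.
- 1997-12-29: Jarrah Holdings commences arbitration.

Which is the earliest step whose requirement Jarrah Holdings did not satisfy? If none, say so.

Step 1 — counting 60 days from 1997-09-05 (when the breach is discovered) gives a deadline of 1997-11-04; done 1997-09-06 — timely.
Step 2 — 20 and 41 days from 1997-09-06 (when the default notice is delivered) are 1997-09-26 and 1997-10-17 respectively; done 1997-10-13, which is between those dates.
Step 3 — 10 and 40 days from 1997-10-13 (when the itemised statement is provided) are 1997-10-23 and 1997-11-22 respectively; 1997-10-24 falls inside that range.
Step 4 — counting 5 days from 1997-11-13 (end of the 20-day waiting period, which began when the termination notice is served on 1997-10-24) gives a deadline of 1997-11-18; not done until 1997-11-20, 2 days after the deadline.
The analysis stops there.

Step 4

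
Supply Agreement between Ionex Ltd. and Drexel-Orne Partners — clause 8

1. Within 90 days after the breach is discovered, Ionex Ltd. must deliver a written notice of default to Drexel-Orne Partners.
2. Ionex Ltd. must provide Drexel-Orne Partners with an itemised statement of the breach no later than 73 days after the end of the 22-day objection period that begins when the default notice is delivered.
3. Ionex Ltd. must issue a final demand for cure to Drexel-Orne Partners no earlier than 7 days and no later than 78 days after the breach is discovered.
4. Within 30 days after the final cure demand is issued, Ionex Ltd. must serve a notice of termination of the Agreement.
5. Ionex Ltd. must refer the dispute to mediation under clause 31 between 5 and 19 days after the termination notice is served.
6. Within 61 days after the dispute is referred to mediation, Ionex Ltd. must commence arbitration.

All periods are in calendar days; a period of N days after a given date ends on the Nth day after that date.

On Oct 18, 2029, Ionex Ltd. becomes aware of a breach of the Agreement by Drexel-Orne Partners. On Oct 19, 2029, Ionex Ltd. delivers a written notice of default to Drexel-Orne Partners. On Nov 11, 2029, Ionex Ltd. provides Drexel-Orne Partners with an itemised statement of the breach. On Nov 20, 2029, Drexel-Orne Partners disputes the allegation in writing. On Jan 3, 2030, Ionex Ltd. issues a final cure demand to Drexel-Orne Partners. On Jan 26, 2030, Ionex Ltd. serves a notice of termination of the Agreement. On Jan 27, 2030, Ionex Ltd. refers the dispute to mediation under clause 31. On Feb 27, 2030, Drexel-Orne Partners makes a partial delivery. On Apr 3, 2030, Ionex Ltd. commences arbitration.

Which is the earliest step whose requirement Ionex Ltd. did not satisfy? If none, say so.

Step 1: 90 days after Oct 18, 2029 (when the breach is discovered) is Jan 16, 2030; completed Oct 19, 2029, before the deadline.
Step 2: 73 days after Nov 10, 2029 (end of the 22-day objection period, which began when the default notice is delivered on Oct 19, 2029) is Jan 22, 2030; done Nov 11, 2029 — timely.
Step 3: the window is 7–78 days after Oct 18, 2029 (when the breach is discovered), so Oct 25, 2029 through Jan 4, 2030; Jan 3, 2030 falls inside that range.
Step 4: 30 days after Jan 3, 2030 (when the final cure demand is issued) is Feb 2, 2030; completed Jan 26, 2030, before the deadline.
Step 5: the window is 5–19 days after Jan 26, 2030 (when the termination notice is served), so Jan 31, 2030 through Feb 14, 2030; Jan 27, 2030 is 4 days too early.
The procedure was therefore not followed at step 5.

Step 5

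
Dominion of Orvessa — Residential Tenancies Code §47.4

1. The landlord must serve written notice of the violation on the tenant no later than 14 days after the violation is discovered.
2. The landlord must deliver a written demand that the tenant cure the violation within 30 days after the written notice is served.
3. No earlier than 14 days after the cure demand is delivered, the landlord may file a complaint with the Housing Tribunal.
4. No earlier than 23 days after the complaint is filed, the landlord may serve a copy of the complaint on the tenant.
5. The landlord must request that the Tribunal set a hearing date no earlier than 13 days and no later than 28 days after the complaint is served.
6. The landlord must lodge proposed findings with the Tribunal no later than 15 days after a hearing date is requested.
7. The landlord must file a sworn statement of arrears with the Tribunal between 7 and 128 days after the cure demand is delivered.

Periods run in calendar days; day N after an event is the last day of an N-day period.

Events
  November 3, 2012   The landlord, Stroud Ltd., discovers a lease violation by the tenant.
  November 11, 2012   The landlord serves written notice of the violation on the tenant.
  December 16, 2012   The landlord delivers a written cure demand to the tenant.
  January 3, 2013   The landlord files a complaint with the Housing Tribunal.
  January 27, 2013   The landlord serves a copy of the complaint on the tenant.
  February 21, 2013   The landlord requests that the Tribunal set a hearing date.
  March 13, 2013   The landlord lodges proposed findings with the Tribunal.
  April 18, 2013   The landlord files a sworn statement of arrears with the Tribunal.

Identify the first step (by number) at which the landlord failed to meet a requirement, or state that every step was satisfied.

Step 2

Step 1: 14 days after November 3, 2012 (when the violation is discovered) is November 17, 2012; November 11, 2012 is within that limit.
Step 2: 30 days after November 11, 2012 (when the written notice is served) is December 11, 2012; not done until December 16, 2012, 5 days after the deadline.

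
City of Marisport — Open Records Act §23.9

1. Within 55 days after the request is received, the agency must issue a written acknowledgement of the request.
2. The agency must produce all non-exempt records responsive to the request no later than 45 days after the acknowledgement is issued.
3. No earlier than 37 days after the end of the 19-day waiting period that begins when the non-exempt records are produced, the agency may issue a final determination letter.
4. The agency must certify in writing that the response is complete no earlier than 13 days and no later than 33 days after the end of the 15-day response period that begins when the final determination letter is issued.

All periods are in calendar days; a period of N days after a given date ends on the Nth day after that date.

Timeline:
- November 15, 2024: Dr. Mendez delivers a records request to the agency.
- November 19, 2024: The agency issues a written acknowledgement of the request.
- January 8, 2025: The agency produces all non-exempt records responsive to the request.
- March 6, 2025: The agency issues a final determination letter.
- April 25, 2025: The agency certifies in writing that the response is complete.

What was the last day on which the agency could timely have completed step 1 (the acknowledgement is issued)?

Step 1 runs from November 15, 2024, when the request is received. 55 days after November 15, 2024 is January 9, 2025.

January 9, 2025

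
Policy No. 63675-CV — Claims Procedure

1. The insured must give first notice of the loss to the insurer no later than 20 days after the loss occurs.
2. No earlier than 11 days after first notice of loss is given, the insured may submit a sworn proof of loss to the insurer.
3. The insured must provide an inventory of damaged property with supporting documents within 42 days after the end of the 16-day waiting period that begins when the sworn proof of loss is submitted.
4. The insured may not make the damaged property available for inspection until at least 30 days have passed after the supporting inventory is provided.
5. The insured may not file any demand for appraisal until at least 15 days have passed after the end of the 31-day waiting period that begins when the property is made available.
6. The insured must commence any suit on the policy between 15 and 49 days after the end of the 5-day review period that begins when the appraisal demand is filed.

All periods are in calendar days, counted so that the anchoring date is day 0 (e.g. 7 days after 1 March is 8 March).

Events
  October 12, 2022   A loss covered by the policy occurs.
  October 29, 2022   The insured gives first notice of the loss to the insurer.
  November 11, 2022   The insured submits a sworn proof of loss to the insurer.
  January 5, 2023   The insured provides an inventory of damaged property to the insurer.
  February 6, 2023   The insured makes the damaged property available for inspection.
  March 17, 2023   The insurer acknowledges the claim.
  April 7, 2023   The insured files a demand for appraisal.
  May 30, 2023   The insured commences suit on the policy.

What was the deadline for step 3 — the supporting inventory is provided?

The sworn proof of loss is submitted on November 11, 2022; the 16-day waiting period therefore ends November 27, 2022, and step 3 runs from that date. 42 days after November 27, 2022 is January 8, 2023.

January 8, 2023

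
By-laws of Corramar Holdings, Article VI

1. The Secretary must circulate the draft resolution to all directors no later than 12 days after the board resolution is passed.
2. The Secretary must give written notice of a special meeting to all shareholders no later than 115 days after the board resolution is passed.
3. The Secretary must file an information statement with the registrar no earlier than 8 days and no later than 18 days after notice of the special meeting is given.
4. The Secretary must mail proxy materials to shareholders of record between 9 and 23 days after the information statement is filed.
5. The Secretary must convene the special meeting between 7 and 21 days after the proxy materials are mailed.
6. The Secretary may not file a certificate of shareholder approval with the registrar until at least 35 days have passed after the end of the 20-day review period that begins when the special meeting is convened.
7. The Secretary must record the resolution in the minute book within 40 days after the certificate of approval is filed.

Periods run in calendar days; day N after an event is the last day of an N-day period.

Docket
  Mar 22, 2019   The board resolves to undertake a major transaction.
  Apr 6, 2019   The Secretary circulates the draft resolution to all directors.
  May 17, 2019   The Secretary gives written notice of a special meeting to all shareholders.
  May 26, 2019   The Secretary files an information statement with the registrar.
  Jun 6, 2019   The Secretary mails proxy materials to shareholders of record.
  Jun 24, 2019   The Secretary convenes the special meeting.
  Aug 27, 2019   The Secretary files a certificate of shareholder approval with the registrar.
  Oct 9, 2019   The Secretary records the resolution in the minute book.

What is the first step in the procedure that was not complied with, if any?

(1) due by Mar 22, 2019 + 12 days = Apr 3, 2019; Apr 6, 2019 misses that deadline by 3 days.
Later steps need not be reached.

Step 1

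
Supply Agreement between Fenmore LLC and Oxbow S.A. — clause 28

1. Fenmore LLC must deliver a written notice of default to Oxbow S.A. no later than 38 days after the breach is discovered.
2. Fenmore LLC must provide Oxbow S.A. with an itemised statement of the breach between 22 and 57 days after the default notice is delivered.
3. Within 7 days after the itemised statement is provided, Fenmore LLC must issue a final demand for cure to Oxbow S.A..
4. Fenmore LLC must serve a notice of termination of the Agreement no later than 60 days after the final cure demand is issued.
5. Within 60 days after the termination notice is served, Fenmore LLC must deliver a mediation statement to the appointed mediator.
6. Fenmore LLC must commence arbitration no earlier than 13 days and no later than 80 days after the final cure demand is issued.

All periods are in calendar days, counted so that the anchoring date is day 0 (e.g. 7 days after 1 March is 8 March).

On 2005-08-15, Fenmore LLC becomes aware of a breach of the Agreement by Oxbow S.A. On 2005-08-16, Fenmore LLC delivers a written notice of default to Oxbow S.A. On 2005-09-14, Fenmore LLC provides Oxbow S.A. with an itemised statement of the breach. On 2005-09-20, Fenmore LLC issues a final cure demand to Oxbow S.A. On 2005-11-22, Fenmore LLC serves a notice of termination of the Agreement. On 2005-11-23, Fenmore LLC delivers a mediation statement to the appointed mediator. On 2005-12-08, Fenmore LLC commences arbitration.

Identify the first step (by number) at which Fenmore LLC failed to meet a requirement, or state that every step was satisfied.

Step 4

Step 1 — counting 38 days from 2005-08-15 (when the breach is discovered) gives a deadline of 2005-09-22; done 2005-08-16 — timely.
Step 2 — 22 and 57 days from 2005-08-16 (when the default notice is delivered) are 2005-09-07 and 2005-10-12 respectively; 2005-09-14 falls inside that range.
Step 3 — counting 7 days from 2005-09-14 (when the itemised statement is provided) gives a deadline of 2005-09-21; completed 2005-09-20, before the deadline.
Step 4 — counting 60 days from 2005-09-20 (when the final cure demand is issued) gives a deadline of 2005-11-19; not done until 2005-11-22, 3 days after the deadline.
No need to go further; step 4 was not satisfied.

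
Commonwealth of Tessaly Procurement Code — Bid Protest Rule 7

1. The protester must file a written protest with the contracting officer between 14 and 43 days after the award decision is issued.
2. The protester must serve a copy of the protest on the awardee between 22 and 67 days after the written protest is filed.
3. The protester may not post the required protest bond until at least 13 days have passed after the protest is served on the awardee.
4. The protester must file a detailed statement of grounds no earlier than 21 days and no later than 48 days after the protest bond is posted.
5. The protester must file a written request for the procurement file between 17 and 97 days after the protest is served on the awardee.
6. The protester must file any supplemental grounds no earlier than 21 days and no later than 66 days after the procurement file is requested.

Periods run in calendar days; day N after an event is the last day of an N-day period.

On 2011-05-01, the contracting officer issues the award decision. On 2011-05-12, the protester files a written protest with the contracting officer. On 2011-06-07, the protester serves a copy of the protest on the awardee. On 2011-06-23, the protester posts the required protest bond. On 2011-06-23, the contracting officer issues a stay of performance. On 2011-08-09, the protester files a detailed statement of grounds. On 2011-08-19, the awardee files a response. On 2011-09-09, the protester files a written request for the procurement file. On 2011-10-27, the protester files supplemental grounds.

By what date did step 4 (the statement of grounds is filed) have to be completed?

Step 4 runs from 2011-06-23, when the protest bond is posted. The window is 21–48 days after 2011-06-23; it closes on 2011-08-10.

2011-08-10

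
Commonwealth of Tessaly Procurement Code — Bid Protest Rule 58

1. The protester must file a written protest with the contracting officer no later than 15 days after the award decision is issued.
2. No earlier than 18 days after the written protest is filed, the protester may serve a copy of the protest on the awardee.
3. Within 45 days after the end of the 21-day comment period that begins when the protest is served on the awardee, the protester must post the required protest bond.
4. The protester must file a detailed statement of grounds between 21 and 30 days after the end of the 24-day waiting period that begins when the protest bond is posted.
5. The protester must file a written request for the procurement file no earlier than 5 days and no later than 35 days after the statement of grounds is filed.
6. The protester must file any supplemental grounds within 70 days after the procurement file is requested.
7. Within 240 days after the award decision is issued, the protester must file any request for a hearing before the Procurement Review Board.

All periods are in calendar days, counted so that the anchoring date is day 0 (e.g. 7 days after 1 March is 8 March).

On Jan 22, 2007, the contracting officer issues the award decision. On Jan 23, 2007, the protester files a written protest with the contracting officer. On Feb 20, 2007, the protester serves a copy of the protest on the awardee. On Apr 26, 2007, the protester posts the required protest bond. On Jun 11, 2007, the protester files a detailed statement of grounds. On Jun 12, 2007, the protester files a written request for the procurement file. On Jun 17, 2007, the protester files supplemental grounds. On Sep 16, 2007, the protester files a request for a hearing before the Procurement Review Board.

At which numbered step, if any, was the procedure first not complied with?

Step 1: 15 days after Jan 22, 2007 (when the award decision is issued) is Feb 6, 2007; Jan 23, 2007 is within that limit.
Step 2: the earliest permitted date is 18 days after Jan 23, 2007 (when the written protest is filed), i.e. Feb 10, 2007; Feb 20, 2007 is on or after that date.
Step 3: 45 days after Mar 13, 2007 (end of the 21-day comment period, which began when the protest is served on the awardee on Feb 20, 2007) is Apr 27, 2007; done Apr 26, 2007 — timely.
Step 4: the window is 21–30 days after May 20, 2007 (end of the 24-day waiting period, which began when the protest bond is posted on Apr 26, 2007), so Jun 10, 2007 through Jun 19, 2007; Jun 11, 2007 falls inside that range.
Step 5: the window is 5–35 days after Jun 11, 2007 (when the statement of grounds is filed), so Jun 16, 2007 through Jul 16, 2007; done Jun 12, 2007 — 4 days before the window opened.
That is the first point of non-compliance.

Step 5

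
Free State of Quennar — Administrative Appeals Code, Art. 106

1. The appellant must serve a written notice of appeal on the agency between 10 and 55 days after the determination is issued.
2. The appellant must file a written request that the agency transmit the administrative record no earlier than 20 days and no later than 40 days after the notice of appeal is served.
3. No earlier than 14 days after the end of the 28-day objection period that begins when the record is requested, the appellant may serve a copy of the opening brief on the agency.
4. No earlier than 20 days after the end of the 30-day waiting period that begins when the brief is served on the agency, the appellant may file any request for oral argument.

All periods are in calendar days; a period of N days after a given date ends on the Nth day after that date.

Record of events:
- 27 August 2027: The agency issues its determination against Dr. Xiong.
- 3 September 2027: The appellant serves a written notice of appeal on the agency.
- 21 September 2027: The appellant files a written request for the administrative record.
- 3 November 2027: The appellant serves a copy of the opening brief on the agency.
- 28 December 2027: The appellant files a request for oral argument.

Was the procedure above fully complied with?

(1) the permitted window runs from 27 August 2027 + 10 = 6 September 2027 to 27 August 2027 + 55 = 21 October 2027; 3 September 2027 is 3 days too early.
Later steps need not be reached.

No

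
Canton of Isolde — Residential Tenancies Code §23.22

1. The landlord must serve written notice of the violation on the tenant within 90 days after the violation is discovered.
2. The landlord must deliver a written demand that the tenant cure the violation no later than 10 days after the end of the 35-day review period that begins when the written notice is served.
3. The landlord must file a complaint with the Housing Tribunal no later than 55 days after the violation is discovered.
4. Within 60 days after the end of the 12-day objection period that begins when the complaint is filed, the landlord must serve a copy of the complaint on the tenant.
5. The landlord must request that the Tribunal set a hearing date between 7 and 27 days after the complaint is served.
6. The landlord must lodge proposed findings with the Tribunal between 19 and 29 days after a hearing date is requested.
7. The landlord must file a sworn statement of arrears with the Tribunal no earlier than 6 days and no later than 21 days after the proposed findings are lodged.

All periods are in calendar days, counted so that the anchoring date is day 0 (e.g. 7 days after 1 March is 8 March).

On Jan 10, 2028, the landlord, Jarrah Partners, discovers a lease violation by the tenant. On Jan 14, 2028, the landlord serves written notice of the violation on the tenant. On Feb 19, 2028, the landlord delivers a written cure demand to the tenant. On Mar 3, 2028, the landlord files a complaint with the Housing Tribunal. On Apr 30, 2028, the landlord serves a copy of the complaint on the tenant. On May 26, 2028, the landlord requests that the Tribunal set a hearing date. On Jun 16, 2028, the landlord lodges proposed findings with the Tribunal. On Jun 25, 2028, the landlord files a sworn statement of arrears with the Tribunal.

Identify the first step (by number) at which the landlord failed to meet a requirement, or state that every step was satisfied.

None — every step was satisfied

Step 1 — counting 90 days from Jan 10, 2028 (when the violation is discovered) gives a deadline of Apr 9, 2028; done Jan 14, 2028 — timely.
Step 2 — counting 10 days from Feb 18, 2028 (end of the 35-day review period, which began when the written notice is served on Jan 14, 2028) gives a deadline of Feb 28, 2028; done Feb 19, 2028 — timely.
Step 3 — counting 55 days from Jan 10, 2028 (when the violation is discovered) gives a deadline of Mar 5, 2028; Mar 3, 2028 is within that limit.
Step 4 — counting 60 days from Mar 15, 2028 (end of the 12-day objection period, which began when the complaint is filed on Mar 3, 2028) gives a deadline of May 14, 2028; done Apr 30, 2028 — timely.
Step 5 — 7 and 27 days from Apr 30, 2028 (when the complaint is served) are May 7, 2028 and May 27, 2028 respectively; May 26, 2028 falls inside that range.
Step 6 — 19 and 29 days from May 26, 2028 (when a hearing date is requested) are Jun 14, 2028 and Jun 24, 2028 respectively; Jun 16, 2028 falls inside that range.
Step 7 — 6 and 21 days from Jun 16, 2028 (when the proposed findings are lodged) are Jun 22, 2028 and Jul 7, 2028 respectively; Jun 25, 2028 falls inside that range.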